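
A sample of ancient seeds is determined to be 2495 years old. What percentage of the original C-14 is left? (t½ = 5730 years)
N/N₀ = (1/2)^(t/t½) = 0.7395 = 73.9%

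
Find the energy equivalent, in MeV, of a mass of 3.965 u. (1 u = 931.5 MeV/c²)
E = mc² = 3693 MeV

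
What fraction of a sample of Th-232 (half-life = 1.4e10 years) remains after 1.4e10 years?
N/N₀ = (1/2)^(t/t½) = 0.5 = 50%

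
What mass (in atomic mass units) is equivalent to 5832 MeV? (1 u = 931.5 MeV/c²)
m = E/c² = 6.261 u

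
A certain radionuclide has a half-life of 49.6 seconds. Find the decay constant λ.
λ = ln(2)/t½ = 0.01397 second⁻¹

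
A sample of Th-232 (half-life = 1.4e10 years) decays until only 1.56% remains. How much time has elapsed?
t = t½ × log₂(N₀/N) = 8.403e10 years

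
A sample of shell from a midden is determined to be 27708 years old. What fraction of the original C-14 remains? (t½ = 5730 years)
N/N₀ = (1/2)^(t/t½) = 0.03502 = 3.5%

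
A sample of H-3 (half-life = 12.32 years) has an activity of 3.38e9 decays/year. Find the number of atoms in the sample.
N = A/λ = 6.008e10 atoms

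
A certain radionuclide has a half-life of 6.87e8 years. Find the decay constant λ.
λ = ln(2)/t½ = 1.009e-9 year⁻¹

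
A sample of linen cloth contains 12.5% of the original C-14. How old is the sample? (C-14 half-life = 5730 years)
Age = t½ × log₂(1/ratio) = 17190 years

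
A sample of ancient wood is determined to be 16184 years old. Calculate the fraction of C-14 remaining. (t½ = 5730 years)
N/N₀ = (1/2)^(t/t½) = 0.1412 = 14.1%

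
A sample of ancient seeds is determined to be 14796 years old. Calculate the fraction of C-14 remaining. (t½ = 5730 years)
N/N₀ = (1/2)^(t/t½) = 0.167 = 16.7%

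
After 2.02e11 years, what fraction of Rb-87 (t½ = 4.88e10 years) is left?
N/N₀ = (1/2)^(t/t½) = 0.05675 = 5.67%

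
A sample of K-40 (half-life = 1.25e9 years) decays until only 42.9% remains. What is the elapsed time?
t = t½ × log₂(N₀/N) = 1.526e9 years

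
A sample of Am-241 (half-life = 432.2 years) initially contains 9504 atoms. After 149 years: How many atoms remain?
N = N₀(1/2)^(t/t½) = 7484 atoms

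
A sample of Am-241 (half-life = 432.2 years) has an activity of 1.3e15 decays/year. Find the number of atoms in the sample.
N = A/λ = 8.106e17 atoms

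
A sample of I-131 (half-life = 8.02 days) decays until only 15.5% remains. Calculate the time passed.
t = t½ × log₂(N₀/N) = 21.57 days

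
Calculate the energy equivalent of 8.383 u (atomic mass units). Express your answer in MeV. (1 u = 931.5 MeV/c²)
E = mc² = 7809 MeV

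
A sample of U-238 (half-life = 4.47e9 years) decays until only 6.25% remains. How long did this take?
t = t½ × log₂(N₀/N) = 1.788e10 years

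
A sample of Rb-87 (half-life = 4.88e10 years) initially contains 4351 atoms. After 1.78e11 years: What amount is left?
N = N₀(1/2)^(t/t½) = 347.2 atoms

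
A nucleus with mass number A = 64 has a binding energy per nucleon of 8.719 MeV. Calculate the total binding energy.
B.E. = 8.719 × 64 = 558 MeV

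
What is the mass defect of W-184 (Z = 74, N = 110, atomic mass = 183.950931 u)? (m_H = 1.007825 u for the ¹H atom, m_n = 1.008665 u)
Δm = Z·m_H + N·m_n − M = 1.581 u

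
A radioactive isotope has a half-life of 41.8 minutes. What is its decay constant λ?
λ = ln(2)/t½ = 0.01658 minute⁻¹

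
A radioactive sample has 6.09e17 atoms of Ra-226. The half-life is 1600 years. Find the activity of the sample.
A = λN = 2.638e14 decays/year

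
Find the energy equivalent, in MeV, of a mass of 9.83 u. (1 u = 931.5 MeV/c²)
E = mc² = 9157 MeV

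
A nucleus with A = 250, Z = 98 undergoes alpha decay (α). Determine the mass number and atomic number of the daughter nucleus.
Daughter: A = 246, Z = 96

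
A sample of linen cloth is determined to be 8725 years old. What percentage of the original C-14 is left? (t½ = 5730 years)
N/N₀ = (1/2)^(t/t½) = 0.348 = 34.8%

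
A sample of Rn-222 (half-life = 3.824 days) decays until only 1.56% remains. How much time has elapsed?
t = t½ × log₂(N₀/N) = 22.95 days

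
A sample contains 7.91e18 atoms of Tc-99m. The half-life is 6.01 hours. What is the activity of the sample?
A = λN = 9.123e17 decays/hour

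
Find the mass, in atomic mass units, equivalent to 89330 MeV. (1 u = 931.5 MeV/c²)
m = E/c² = 95.9 u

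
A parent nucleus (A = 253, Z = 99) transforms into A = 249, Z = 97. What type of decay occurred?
ΔA = -4, ΔZ = -2 ⇒ alpha decay (α)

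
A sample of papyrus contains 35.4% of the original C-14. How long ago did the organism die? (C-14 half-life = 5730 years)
Age = t½ × log₂(1/ratio) = 8585 years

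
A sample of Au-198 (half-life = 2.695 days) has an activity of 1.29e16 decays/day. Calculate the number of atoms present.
N = A/λ = 5.016e16 atoms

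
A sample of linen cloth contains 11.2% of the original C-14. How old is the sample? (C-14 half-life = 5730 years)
Age = t½ × log₂(1/ratio) = 18100 years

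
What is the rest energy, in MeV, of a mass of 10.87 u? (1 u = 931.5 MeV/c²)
E = mc² = 10130 MeV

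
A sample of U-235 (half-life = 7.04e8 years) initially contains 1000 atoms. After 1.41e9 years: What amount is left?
N = N₀(1/2)^(t/t½) = 249.5 atoms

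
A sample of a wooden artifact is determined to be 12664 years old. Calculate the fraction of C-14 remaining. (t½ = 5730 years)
N/N₀ = (1/2)^(t/t½) = 0.2161 = 21.6%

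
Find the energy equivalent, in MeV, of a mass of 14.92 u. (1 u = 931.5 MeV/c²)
E = mc² = 13900 MeV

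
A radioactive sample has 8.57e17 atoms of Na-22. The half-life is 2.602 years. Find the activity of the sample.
A = λN = 2.283e17 decays/year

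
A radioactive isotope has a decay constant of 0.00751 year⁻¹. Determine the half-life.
t½ = ln(2)/λ = 92.3 years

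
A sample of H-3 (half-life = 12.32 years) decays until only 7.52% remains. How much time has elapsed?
t = t½ × log₂(N₀/N) = 45.99 years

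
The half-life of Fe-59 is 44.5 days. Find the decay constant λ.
λ = ln(2)/t½ = 0.01558 day⁻¹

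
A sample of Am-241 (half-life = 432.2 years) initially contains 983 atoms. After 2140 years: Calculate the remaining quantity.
N = N₀(1/2)^(t/t½) = 31.77 atoms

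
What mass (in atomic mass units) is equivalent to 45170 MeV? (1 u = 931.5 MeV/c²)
m = E/c² = 48.49 u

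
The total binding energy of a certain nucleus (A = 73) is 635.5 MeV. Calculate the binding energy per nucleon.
B.E./A = 635.5/73 = 8.705 MeV/nucleon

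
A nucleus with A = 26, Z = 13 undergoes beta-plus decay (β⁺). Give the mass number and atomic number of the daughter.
Daughter: A = 26, Z = 12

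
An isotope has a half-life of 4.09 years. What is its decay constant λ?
λ = ln(2)/t½ = 0.1695 year⁻¹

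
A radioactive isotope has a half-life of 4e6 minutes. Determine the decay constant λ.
λ = ln(2)/t½ = 1.733e-7 minute⁻¹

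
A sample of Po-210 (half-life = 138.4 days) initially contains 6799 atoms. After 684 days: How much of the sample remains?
N = N₀(1/2)^(t/t½) = 221.2 atoms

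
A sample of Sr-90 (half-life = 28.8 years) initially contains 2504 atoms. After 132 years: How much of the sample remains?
N = N₀(1/2)^(t/t½) = 104.5 atoms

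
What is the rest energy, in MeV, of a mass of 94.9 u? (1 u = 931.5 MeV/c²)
E = mc² = 88400 MeV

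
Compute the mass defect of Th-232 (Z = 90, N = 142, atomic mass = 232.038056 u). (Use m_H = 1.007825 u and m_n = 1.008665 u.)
Δm = Z·m_H + N·m_n − M = 1.897 u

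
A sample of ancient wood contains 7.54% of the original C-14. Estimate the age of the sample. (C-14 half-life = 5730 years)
Age = t½ × log₂(1/ratio) = 21370 years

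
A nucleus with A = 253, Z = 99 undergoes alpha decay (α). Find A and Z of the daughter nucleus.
Daughter: A = 249, Z = 97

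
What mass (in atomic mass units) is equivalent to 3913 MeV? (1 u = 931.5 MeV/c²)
m = E/c² = 4.201 u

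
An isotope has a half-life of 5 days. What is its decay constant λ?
λ = ln(2)/t½ = 0.1386 day⁻¹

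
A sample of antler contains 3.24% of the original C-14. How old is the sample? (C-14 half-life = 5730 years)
Age = t½ × log₂(1/ratio) = 28350 years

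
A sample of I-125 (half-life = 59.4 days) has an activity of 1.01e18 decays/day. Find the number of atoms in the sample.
N = A/λ = 8.655e19 atoms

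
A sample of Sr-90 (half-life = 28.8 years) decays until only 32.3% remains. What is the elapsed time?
t = t½ × log₂(N₀/N) = 46.96 years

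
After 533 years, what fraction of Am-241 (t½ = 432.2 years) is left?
N/N₀ = (1/2)^(t/t½) = 0.4254 = 42.5%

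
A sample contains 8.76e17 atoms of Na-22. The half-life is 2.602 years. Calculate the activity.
A = λN = 2.334e17 decays/year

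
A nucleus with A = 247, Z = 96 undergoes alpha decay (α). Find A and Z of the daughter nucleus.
Daughter: A = 243, Z = 94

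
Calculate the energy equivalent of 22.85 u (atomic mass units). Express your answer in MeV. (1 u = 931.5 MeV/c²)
E = mc² = 21280 MeV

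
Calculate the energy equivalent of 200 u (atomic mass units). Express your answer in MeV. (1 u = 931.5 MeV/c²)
E = mc² = 1.863e5 MeV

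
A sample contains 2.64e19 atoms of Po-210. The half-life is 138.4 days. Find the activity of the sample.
A = λN = 1.322e17 decays/day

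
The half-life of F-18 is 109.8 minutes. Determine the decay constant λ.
λ = ln(2)/t½ = 0.006313 minute⁻¹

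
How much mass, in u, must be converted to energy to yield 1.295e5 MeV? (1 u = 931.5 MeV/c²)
m = E/c² = 139 u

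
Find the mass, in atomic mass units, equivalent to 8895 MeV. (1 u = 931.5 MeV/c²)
m = E/c² = 9.549 u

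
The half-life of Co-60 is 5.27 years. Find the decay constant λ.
λ = ln(2)/t½ = 0.1315 year⁻¹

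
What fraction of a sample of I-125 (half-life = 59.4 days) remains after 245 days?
N/N₀ = (1/2)^(t/t½) = 0.05733 = 5.73%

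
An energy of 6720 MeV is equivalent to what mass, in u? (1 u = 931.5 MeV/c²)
m = E/c² = 7.214 u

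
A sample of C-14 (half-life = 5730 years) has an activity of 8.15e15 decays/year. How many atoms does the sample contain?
N = A/λ = 6.737e19 atoms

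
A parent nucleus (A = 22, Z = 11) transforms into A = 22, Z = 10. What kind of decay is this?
ΔA = 0, ΔZ = -1 ⇒ beta-plus decay (β⁺) or electron capture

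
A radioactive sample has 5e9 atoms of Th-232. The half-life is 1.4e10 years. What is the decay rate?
A = λN = 0.2476 decays/year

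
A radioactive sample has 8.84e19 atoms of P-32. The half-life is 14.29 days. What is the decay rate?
A = λN = 4.288e18 decays/day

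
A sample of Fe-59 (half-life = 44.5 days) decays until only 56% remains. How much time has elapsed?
t = t½ × log₂(N₀/N) = 37.22 days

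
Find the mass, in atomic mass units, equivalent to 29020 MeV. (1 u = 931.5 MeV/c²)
m = E/c² = 31.15 u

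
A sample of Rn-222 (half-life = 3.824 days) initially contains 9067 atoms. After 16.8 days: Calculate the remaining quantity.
N = N₀(1/2)^(t/t½) = 431.5 atoms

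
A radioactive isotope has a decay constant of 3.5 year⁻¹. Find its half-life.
t½ = ln(2)/λ = 0.198 years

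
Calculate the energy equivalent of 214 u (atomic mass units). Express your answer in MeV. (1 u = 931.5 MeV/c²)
E = mc² = 1.993e5 MeV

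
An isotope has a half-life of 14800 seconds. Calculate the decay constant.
λ = ln(2)/t½ = 4.683e-5 second⁻¹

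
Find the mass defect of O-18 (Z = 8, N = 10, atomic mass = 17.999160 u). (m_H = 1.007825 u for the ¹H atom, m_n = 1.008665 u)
Δm = Z·m_H + N·m_n − M = 0.1501 u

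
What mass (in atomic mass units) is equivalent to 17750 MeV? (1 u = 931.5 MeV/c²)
m = E/c² = 19.06 u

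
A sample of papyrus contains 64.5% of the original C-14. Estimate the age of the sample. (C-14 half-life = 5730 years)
Age = t½ × log₂(1/ratio) = 3625 years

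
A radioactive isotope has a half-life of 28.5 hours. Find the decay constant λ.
λ = ln(2)/t½ = 0.02432 hour⁻¹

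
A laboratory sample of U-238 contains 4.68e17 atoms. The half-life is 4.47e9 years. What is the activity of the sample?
A = λN = 7.257e7 decays/year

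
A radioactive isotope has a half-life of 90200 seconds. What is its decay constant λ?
λ = ln(2)/t½ = 7.685e-6 second⁻¹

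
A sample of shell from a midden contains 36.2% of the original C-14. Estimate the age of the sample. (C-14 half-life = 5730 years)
Age = t½ × log₂(1/ratio) = 8400 years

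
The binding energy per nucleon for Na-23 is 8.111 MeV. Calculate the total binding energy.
B.E. = 8.111 × 23 = 186.6 MeV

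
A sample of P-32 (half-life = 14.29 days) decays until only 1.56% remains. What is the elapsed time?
t = t½ × log₂(N₀/N) = 85.77 days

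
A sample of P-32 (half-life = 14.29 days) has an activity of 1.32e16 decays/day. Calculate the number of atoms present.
N = A/λ = 2.721e17 atoms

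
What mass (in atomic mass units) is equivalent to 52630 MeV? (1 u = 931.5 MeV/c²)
m = E/c² = 56.5 u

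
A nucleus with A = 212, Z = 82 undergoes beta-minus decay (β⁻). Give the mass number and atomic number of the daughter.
Daughter: A = 212, Z = 83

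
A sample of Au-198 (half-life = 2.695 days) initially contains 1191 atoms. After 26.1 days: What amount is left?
N = N₀(1/2)^(t/t½) = 1.447 atoms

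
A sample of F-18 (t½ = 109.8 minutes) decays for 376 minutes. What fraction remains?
N/N₀ = (1/2)^(t/t½) = 0.09314 = 9.31%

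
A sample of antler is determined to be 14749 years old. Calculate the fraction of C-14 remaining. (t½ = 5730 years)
N/N₀ = (1/2)^(t/t½) = 0.1679 = 16.8%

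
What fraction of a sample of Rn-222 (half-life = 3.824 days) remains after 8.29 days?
N/N₀ = (1/2)^(t/t½) = 0.2225 = 22.3%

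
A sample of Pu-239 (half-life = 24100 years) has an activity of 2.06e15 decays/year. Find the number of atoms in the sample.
N = A/λ = 7.162e19 atoms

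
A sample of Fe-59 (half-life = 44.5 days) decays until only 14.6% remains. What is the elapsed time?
t = t½ × log₂(N₀/N) = 123.5 days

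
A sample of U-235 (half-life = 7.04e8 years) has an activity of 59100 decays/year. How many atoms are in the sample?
N = A/λ = 6.003e13 atoms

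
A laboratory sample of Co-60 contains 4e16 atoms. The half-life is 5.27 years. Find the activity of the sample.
A = λN = 5.261e15 decays/year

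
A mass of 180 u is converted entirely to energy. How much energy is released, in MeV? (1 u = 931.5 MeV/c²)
E = mc² = 1.677e5 MeV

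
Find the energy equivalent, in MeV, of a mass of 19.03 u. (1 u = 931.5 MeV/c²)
E = mc² = 17730 MeV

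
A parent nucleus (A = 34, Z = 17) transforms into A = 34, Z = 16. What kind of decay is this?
ΔA = 0, ΔZ = -1 ⇒ beta-plus decay (β⁺) or electron capture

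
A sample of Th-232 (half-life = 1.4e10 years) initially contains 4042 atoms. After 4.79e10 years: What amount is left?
N = N₀(1/2)^(t/t½) = 377.3 atoms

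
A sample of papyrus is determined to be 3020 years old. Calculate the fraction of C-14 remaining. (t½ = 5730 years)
N/N₀ = (1/2)^(t/t½) = 0.694 = 69.4%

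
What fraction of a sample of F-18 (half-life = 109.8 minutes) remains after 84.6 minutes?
N/N₀ = (1/2)^(t/t½) = 0.5862 = 58.6%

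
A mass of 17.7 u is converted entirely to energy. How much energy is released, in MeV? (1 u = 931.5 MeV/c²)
E = mc² = 16490 MeV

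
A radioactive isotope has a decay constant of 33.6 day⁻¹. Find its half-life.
t½ = ln(2)/λ = 0.02063 days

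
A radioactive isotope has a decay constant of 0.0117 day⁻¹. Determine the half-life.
t½ = ln(2)/λ = 59.24 days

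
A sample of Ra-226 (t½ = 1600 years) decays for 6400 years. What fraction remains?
N/N₀ = (1/2)^(t/t½) = 0.0625 = 6.25%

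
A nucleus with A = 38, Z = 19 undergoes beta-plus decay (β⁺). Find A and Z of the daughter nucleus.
Daughter: A = 38, Z = 18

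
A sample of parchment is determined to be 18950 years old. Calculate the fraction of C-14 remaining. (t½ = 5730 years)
N/N₀ = (1/2)^(t/t½) = 0.101 = 10.1%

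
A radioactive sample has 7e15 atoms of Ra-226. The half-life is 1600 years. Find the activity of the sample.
A = λN = 3.033e12 decays/year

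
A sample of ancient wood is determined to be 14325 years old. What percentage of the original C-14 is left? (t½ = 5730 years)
N/N₀ = (1/2)^(t/t½) = 0.1768 = 17.7%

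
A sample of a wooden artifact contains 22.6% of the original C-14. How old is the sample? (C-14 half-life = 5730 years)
Age = t½ × log₂(1/ratio) = 12290 years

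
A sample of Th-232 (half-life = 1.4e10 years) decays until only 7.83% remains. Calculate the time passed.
t = t½ × log₂(N₀/N) = 5.145e10 years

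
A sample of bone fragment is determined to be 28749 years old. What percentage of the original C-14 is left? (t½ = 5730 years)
N/N₀ = (1/2)^(t/t½) = 0.03088 = 3.09%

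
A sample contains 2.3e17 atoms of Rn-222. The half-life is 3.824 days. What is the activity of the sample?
A = λN = 4.169e16 decays/day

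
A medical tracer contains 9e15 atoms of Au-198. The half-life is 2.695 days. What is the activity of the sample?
A = λN = 2.315e15 decays/day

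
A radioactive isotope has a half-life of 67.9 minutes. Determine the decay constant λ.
λ = ln(2)/t½ = 0.01021 minute⁻¹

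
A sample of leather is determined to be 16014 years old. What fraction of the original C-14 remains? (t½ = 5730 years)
N/N₀ = (1/2)^(t/t½) = 0.1441 = 14.4%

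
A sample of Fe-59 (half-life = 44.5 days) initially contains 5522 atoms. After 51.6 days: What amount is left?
N = N₀(1/2)^(t/t½) = 2472 atoms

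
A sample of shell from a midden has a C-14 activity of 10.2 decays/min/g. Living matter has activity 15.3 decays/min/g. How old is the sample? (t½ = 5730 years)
Age = t½ × log₂(A₀/A) = 3352 years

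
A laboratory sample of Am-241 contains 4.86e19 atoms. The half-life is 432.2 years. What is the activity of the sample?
A = λN = 7.794e16 decays/year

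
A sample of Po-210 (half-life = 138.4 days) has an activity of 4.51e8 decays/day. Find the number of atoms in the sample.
N = A/λ = 9.005e10 atoms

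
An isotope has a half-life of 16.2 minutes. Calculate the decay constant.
λ = ln(2)/t½ = 0.04279 minute⁻¹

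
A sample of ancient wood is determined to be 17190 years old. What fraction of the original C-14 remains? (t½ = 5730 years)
N/N₀ = (1/2)^(t/t½) = 0.125 = 12.5%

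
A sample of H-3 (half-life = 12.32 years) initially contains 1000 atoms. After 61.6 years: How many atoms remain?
N = N₀(1/2)^(t/t½) = 31.25 atoms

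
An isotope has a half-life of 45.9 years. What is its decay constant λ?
λ = ln(2)/t½ = 0.0151 year⁻¹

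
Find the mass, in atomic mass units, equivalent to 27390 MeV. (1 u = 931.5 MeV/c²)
m = E/c² = 29.4 u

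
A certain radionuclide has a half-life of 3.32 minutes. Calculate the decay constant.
λ = ln(2)/t½ = 0.2088 minute⁻¹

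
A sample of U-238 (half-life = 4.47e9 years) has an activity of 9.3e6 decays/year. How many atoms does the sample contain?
N = A/λ = 5.997e16 atoms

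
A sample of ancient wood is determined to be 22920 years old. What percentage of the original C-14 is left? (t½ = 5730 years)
N/N₀ = (1/2)^(t/t½) = 0.0625 = 6.25%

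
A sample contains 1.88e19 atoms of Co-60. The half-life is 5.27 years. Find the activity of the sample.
A = λN = 2.473e18 decays/year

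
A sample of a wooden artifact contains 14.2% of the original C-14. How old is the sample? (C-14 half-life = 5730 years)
Age = t½ × log₂(1/ratio) = 16140 years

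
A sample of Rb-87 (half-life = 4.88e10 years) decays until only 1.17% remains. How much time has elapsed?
t = t½ × log₂(N₀/N) = 3.132e11 years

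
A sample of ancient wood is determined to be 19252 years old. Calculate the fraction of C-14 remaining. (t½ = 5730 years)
N/N₀ = (1/2)^(t/t½) = 0.0974 = 9.74%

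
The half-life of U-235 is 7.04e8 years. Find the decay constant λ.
λ = ln(2)/t½ = 9.846e-10 year⁻¹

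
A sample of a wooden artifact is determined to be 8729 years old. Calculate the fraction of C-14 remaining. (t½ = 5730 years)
N/N₀ = (1/2)^(t/t½) = 0.3479 = 34.8%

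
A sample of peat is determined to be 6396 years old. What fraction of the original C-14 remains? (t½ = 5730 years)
N/N₀ = (1/2)^(t/t½) = 0.4613 = 46.1%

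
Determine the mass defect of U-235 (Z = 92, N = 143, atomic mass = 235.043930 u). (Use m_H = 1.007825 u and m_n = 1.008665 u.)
Δm = Z·m_H + N·m_n − M = 1.915 u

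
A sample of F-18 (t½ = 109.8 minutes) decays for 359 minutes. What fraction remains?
N/N₀ = (1/2)^(t/t½) = 0.1037 = 10.4%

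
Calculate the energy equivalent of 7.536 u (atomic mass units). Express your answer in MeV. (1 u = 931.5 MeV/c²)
E = mc² = 7020 MeV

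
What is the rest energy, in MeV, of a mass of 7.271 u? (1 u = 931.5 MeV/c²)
E = mc² = 6773 MeV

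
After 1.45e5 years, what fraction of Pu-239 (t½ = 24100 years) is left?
N/N₀ = (1/2)^(t/t½) = 0.01545 = 1.54%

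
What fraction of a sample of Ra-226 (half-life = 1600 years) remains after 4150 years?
N/N₀ = (1/2)^(t/t½) = 0.1657 = 16.6%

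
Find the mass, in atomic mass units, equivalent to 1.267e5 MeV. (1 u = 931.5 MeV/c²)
m = E/c² = 136 u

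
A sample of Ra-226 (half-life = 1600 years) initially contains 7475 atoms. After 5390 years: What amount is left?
N = N₀(1/2)^(t/t½) = 723.6 atoms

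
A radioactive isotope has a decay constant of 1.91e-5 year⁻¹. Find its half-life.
t½ = ln(2)/λ = 36290 years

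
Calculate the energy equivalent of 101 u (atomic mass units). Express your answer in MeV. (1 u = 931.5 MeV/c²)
E = mc² = 94080 MeV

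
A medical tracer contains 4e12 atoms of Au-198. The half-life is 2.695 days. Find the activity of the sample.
A = λN = 1.029e12 decays/day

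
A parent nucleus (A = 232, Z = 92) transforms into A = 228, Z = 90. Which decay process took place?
ΔA = -4, ΔZ = -2 ⇒ alpha decay (α)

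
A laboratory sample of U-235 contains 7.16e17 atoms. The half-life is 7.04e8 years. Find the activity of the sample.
A = λN = 7.05e8 decays/year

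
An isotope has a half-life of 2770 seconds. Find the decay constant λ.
λ = ln(2)/t½ = 2.502e-4 second⁻¹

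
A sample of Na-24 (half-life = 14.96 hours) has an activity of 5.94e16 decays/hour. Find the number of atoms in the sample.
N = A/λ = 1.282e18 atoms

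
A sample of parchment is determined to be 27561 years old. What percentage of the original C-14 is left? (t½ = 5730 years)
N/N₀ = (1/2)^(t/t½) = 0.03565 = 3.57%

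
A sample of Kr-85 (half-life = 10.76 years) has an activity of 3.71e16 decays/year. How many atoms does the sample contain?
N = A/λ = 5.759e17 atoms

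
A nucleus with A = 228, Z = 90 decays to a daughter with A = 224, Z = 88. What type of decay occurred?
ΔA = -4, ΔZ = -2 ⇒ alpha decay (α)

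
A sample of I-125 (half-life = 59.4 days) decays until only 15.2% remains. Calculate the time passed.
t = t½ × log₂(N₀/N) = 161.4 days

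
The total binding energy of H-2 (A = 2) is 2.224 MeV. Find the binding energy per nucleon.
B.E./A = 2.224/2 = 1.112 MeV/nucleon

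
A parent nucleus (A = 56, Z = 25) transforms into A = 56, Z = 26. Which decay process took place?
ΔA = 0, ΔZ = +1 ⇒ beta-minus decay (β⁻)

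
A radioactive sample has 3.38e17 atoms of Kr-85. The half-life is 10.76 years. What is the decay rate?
A = λN = 2.177e16 decays/year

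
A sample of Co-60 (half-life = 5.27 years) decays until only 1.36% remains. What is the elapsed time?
t = t½ × log₂(N₀/N) = 32.68 years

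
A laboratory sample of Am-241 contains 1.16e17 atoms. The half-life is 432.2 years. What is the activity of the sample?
A = λN = 1.86e14 decays/year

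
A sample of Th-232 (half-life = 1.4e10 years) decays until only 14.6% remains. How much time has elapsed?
t = t½ × log₂(N₀/N) = 3.886e10 years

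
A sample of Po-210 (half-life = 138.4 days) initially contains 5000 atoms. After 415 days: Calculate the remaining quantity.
N = N₀(1/2)^(t/t½) = 625.6 atoms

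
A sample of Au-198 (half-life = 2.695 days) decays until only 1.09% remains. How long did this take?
t = t½ × log₂(N₀/N) = 17.57 days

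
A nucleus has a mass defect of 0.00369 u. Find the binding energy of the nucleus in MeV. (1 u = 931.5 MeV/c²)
B.E. = Δm × 931.5 = 3.437 MeV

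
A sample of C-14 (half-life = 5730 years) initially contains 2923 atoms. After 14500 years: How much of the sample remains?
N = N₀(1/2)^(t/t½) = 505.9 atoms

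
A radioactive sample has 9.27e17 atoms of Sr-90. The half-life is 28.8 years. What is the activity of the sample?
A = λN = 2.231e16 decays/year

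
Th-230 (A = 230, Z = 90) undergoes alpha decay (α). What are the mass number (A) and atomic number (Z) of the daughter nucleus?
Daughter: A = 226, Z = 88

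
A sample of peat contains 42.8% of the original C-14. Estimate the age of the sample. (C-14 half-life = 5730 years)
Age = t½ × log₂(1/ratio) = 7015 years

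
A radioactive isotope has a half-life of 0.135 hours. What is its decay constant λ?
λ = ln(2)/t½ = 5.134 hour⁻¹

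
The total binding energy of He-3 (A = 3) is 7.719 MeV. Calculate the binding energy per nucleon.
B.E./A = 7.719/3 = 2.573 MeV/nucleon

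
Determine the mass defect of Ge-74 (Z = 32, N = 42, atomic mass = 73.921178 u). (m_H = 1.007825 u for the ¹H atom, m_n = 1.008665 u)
Δm = Z·m_H + N·m_n − M = 0.6932 u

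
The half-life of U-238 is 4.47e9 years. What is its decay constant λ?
λ = ln(2)/t½ = 1.551e-10 year⁻¹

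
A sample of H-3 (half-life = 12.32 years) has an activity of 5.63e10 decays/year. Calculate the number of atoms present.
N = A/λ = 1.001e12 atoms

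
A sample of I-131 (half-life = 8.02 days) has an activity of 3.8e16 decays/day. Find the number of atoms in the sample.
N = A/λ = 4.397e17 atoms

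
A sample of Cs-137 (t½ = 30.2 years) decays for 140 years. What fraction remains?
N/N₀ = (1/2)^(t/t½) = 0.04023 = 4.02%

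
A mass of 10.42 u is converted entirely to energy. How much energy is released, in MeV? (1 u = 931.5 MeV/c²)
E = mc² = 9706 MeV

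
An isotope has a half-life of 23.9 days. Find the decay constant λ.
λ = ln(2)/t½ = 0.029 day⁻¹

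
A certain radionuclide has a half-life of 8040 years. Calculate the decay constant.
λ = ln(2)/t½ = 8.621e-5 year⁻¹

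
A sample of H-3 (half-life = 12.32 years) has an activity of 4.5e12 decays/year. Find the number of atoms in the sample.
N = A/λ = 7.998e13 atoms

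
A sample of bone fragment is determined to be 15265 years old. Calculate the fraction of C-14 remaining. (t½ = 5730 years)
N/N₀ = (1/2)^(t/t½) = 0.1578 = 15.8%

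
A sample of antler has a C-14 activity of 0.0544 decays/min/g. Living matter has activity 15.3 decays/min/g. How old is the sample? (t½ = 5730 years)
Age = t½ × log₂(A₀/A) = 46620 years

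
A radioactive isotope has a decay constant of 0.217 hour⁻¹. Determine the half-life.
t½ = ln(2)/λ = 3.194 hours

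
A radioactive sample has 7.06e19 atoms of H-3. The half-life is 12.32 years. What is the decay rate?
A = λN = 3.972e18 decays/year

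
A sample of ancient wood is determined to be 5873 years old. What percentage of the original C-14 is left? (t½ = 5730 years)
N/N₀ = (1/2)^(t/t½) = 0.4914 = 49.1%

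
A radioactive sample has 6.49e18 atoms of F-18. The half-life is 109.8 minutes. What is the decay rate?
A = λN = 4.097e16 decays/minute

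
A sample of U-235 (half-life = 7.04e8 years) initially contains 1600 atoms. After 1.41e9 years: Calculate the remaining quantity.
N = N₀(1/2)^(t/t½) = 399.2 atoms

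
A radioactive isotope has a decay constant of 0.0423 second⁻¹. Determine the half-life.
t½ = ln(2)/λ = 16.39 seconds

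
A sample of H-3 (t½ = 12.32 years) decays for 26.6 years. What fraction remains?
N/N₀ = (1/2)^(t/t½) = 0.2239 = 22.4%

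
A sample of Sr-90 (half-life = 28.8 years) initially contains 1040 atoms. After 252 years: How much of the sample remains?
N = N₀(1/2)^(t/t½) = 2.416 atoms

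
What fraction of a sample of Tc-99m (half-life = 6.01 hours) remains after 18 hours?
N/N₀ = (1/2)^(t/t½) = 0.1254 = 12.5%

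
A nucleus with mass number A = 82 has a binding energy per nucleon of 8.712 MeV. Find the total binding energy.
B.E. = 8.712 × 82 = 714.4 MeV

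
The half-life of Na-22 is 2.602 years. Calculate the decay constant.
λ = ln(2)/t½ = 0.2664 year⁻¹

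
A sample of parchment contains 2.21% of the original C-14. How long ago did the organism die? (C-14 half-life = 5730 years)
Age = t½ × log₂(1/ratio) = 31510 years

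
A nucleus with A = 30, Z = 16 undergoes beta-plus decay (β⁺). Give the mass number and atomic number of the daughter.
Daughter: A = 30, Z = 15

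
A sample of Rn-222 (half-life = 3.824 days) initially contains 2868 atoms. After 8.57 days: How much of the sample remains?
N = N₀(1/2)^(t/t½) = 606.6 atoms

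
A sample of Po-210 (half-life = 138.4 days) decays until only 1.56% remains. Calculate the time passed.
t = t½ × log₂(N₀/N) = 830.7 days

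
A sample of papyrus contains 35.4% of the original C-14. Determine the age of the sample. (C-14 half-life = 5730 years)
Age = t½ × log₂(1/ratio) = 8585 years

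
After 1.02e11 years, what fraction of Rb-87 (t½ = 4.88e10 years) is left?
N/N₀ = (1/2)^(t/t½) = 0.2349 = 23.5%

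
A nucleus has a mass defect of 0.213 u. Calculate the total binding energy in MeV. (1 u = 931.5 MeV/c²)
B.E. = Δm × 931.5 = 198.4 MeV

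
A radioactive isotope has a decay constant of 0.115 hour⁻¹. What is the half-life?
t½ = ln(2)/λ = 6.027 hours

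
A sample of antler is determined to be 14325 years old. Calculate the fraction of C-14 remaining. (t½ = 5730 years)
N/N₀ = (1/2)^(t/t½) = 0.1768 = 17.7%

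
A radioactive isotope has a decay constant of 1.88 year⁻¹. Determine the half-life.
t½ = ln(2)/λ = 0.3687 years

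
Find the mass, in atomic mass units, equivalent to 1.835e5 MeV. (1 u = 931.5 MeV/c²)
m = E/c² = 197 u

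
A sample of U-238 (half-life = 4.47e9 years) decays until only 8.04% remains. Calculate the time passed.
t = t½ × log₂(N₀/N) = 1.626e10 years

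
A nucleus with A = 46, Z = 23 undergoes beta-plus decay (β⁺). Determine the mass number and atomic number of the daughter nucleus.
Daughter: A = 46, Z = 22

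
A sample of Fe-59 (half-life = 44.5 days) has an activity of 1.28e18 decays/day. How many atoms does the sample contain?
N = A/λ = 8.218e19 atoms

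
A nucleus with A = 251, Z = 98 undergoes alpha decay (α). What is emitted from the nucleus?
α particle = ⁴₂He (2 protons + 2 neutrons)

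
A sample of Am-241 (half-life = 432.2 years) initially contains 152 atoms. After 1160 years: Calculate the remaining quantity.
N = N₀(1/2)^(t/t½) = 23.65 atoms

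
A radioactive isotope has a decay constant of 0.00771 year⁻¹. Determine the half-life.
t½ = ln(2)/λ = 89.9 years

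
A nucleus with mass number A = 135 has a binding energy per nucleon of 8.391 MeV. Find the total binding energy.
B.E. = 8.391 × 135 = 1133 MeV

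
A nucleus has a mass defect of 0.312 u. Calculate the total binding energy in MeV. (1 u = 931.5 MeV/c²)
B.E. = Δm × 931.5 = 290.6 MeV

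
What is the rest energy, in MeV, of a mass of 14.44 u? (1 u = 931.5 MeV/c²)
E = mc² = 13450 MeV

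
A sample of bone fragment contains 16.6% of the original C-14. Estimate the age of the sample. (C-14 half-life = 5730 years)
Age = t½ × log₂(1/ratio) = 14840 years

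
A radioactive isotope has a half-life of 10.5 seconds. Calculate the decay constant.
λ = ln(2)/t½ = 0.06601 second⁻¹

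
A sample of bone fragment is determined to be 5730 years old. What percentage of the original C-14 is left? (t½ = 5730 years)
N/N₀ = (1/2)^(t/t½) = 0.5 = 50%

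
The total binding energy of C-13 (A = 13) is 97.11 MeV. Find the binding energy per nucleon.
B.E./A = 97.11/13 = 7.47 MeV/nucleon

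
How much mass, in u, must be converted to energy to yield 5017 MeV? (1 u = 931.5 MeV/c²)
m = E/c² = 5.386 u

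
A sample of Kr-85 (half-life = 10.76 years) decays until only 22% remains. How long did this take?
t = t½ × log₂(N₀/N) = 23.5 years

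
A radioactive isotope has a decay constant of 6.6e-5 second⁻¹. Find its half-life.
t½ = ln(2)/λ = 10500 seconds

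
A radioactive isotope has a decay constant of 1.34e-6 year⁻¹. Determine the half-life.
t½ = ln(2)/λ = 5.173e5 years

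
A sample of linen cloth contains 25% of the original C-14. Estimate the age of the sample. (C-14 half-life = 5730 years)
Age = t½ × log₂(1/ratio) = 11460 years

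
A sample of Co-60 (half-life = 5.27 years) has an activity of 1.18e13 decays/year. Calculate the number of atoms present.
N = A/λ = 8.972e13 atoms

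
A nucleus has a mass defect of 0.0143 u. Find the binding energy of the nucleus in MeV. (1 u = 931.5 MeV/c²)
B.E. = Δm × 931.5 = 13.32 MeV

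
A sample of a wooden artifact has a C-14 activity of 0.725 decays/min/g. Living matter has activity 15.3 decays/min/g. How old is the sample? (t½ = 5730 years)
Age = t½ × log₂(A₀/A) = 25210 years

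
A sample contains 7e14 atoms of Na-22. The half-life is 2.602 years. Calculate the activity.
A = λN = 1.865e14 decays/year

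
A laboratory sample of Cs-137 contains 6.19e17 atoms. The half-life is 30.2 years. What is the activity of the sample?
A = λN = 1.421e16 decays/year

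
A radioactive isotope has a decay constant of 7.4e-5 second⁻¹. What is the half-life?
t½ = ln(2)/λ = 9367 seconds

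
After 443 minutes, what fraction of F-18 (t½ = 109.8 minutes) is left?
N/N₀ = (1/2)^(t/t½) = 0.06102 = 6.1%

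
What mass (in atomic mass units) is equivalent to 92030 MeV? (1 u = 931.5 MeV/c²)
m = E/c² = 98.8 u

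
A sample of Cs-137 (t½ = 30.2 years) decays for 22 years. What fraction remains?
N/N₀ = (1/2)^(t/t½) = 0.6035 = 60.4%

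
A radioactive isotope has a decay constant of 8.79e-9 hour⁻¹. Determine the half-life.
t½ = ln(2)/λ = 7.886e7 hours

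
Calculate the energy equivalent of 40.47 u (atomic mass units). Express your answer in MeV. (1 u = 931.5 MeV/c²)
E = mc² = 37700 MeV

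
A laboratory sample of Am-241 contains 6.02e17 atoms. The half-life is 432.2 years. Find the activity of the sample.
A = λN = 9.655e14 decays/year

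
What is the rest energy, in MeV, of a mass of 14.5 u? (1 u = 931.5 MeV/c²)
E = mc² = 13510 MeV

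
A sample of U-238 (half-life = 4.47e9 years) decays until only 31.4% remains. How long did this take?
t = t½ × log₂(N₀/N) = 7.47e9 years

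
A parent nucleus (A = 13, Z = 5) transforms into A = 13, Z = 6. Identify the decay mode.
ΔA = 0, ΔZ = +1 ⇒ beta-minus decay (β⁻)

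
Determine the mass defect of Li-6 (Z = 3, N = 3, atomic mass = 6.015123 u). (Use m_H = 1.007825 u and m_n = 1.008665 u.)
Δm = Z·m_H + N·m_n − M = 0.03435 u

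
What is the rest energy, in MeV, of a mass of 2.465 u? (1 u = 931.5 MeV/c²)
E = mc² = 2296 MeV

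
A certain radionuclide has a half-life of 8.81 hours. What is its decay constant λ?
λ = ln(2)/t½ = 0.07868 hour⁻¹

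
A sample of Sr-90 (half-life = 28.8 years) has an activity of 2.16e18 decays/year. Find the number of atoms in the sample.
N = A/λ = 8.975e19 atoms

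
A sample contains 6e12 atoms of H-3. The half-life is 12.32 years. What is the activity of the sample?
A = λN = 3.376e11 decays/year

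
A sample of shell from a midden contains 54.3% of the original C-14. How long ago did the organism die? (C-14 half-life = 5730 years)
Age = t½ × log₂(1/ratio) = 5048 years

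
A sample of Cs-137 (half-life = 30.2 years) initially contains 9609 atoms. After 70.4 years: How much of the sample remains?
N = N₀(1/2)^(t/t½) = 1910 atoms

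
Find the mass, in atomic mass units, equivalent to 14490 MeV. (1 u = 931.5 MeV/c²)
m = E/c² = 15.56 u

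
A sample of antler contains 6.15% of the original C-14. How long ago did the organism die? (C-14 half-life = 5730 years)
Age = t½ × log₂(1/ratio) = 23050 years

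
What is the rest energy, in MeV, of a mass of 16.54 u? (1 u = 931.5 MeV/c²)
E = mc² = 15410 MeV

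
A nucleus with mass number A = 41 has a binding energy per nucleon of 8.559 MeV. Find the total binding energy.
B.E. = 8.559 × 41 = 350.9 MeV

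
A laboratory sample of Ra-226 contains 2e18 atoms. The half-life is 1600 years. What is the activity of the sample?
A = λN = 8.664e14 decays/year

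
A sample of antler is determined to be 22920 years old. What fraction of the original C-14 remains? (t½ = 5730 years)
N/N₀ = (1/2)^(t/t½) = 0.0625 = 6.25%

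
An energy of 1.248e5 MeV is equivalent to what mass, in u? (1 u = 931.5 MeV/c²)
m = E/c² = 134 u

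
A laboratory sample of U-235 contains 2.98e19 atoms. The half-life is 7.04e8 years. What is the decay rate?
A = λN = 2.934e10 decays/year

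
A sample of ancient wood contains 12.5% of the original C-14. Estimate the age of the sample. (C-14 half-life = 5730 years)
Age = t½ × log₂(1/ratio) = 17190 years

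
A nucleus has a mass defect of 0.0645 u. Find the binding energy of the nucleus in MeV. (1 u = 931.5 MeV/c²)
B.E. = Δm × 931.5 = 60.08 MeV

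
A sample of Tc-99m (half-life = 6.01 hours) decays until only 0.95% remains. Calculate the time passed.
t = t½ × log₂(N₀/N) = 40.37 hours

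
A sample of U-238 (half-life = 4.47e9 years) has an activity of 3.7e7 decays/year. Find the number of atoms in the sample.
N = A/λ = 2.386e17 atoms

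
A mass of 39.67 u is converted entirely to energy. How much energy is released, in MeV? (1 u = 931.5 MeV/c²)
E = mc² = 36950 MeV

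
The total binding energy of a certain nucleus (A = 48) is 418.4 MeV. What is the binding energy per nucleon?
B.E./A = 418.4/48 = 8.717 MeV/nucleon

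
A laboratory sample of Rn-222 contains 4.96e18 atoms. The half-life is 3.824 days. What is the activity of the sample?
A = λN = 8.991e17 decays/day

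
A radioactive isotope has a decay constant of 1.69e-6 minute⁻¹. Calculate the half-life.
t½ = ln(2)/λ = 4.101e5 minutes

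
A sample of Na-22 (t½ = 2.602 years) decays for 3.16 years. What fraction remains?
N/N₀ = (1/2)^(t/t½) = 0.4309 = 43.1%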